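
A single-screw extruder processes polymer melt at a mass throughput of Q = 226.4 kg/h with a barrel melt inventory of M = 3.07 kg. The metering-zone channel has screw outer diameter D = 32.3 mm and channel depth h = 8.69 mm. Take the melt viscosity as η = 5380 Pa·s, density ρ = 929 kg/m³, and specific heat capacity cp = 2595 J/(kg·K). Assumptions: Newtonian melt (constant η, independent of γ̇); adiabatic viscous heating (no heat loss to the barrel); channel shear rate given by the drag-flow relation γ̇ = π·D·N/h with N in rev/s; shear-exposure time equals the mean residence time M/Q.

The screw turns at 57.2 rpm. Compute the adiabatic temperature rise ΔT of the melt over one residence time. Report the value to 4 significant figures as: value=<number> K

value=13.50 K

Convert throughput: Q = 226.4 kg/h = 226.4/3600 = 0.0628889 kg/s
t_res = M / Q_s = 3.07 ÷ 0.0628889 = 48.8163 s
Geometry in metres: D = 32.3 mm → 0.0323 m, h = 8.69 mm → 0.00869 m; screw speed N = 57.2 rpm = 0.953333 rev/s
γ̇ = π D N / h = (π)(0.0323)(0.953333) / 0.00869 = 11.1321 s⁻¹
ΔT = η·γ̇²·t_res/(ρ·cp) = [5380 × 11.1321² × 48.8163] / [929 × 2595] = 13.5005 K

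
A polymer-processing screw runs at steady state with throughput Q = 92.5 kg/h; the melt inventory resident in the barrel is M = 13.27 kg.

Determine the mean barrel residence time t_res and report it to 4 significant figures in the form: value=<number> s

Q_s = Q / 3600 = 92.5 / 3600 = 0.0256944 kg/s
Mean residence time: t_res = M/Q_s = 13.27 kg / 0.0256944 kg/s = 516.454 s

value=516.5 s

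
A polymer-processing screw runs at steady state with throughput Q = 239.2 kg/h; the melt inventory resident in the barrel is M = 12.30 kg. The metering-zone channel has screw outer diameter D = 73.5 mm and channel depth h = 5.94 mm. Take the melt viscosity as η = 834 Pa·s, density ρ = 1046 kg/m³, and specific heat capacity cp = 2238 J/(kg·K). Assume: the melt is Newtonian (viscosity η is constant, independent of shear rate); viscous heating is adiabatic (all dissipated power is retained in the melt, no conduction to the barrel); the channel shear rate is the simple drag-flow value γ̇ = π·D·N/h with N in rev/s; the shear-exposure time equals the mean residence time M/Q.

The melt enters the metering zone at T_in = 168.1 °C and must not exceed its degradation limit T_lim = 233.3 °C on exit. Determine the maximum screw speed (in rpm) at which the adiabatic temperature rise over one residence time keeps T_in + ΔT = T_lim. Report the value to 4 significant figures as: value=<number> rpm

Throughput in SI: Q_s = 239.2 kg/h ÷ 3600 s/h = 0.0664444 kg/s
t_res = M / Q_s = 12.30 / 0.0664444 = 185.117 s
Convert to metres: D = 0.0735 m, h = 0.00594 m
ΔT_a = T_lim − T_in = 233.3 °C − 168.1 °C = 65.2 K
Invert ΔT = ηγ̇²t_res/(ρcp) for γ̇: γ̇_max² = ΔT_a ρ cp / (η t_res) = 65.2·1046·2238 / (834·185.117) = 988.614 s⁻²
γ̇_max = √988.614 = 31.4422 s⁻¹
N_max = γ̇_max h / (πD) = 31.4422·0.00594/(π·0.0735) = 0.80884 rev/s → ×60 = 48.5304 rpm

value=48.53 rpm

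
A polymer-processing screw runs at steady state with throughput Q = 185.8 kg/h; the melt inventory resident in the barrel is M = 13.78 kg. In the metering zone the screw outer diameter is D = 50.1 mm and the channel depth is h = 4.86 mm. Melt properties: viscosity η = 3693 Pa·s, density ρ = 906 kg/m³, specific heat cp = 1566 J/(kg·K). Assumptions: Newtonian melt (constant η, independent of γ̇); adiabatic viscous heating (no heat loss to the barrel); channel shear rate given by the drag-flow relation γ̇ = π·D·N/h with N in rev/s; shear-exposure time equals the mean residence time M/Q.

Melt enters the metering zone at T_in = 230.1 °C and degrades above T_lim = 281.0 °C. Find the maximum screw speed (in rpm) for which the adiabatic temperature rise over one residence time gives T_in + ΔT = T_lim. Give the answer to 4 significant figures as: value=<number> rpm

Q_s = Q / 3600 = 185.8 / 3600 = 0.0516111 kg/s
t_res = M / Q_s = 13.78 / 0.0516111 = 266.997 s
Geometry in SI: D = 50.1 mm → 0.0501 m, h = 4.86 mm → 0.00486 m
Allowable rise: ΔT_a = T_lim − T_in = 281.0 − 230.1 = 50.9 K
γ̇_max² = ΔT_a·ρ·cp/(η·t_res) = 50.9·906·1566/(3693·266.997) = 73.2407 s⁻²
γ̇_max = sqrt(73.2407) = 8.55808 s⁻¹
N_max = γ̇_max h / (πD) = 8.55808·0.00486/(π·0.0501) = 0.264256 rev/s → ×60 = 15.8554 rpm

value=15.86 rpm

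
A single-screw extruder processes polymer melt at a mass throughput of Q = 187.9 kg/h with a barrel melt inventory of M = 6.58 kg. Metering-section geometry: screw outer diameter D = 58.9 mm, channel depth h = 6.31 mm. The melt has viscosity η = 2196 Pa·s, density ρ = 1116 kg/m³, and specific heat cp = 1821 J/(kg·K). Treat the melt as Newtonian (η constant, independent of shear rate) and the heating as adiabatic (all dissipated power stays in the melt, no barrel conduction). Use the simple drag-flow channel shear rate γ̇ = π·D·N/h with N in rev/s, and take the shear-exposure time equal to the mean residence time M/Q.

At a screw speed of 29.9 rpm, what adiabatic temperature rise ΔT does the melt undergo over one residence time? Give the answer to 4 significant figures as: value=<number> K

value=29.09 K

Throughput in SI: Q_s = 187.9 kg/h ÷ 3600 s/h = 0.0521944 kg/s
t_res = M / Q_s = 6.58 ÷ 0.0521944 = 126.067 s
D = 58.9 mm = 0.0589 m;  h = 6.31 mm = 0.00631 m;  N = 29.9 rpm / 60 = 0.498333 rev/s
γ̇ = π D N / h = (π)(0.0589)(0.498333) / 0.00631 = 14.6136 s⁻¹
ΔT = η·γ̇²·t_res / (ρ·cp) = 2196 · (14.6136)² · 126.067 / (1116 · 1821) = 29.0918 K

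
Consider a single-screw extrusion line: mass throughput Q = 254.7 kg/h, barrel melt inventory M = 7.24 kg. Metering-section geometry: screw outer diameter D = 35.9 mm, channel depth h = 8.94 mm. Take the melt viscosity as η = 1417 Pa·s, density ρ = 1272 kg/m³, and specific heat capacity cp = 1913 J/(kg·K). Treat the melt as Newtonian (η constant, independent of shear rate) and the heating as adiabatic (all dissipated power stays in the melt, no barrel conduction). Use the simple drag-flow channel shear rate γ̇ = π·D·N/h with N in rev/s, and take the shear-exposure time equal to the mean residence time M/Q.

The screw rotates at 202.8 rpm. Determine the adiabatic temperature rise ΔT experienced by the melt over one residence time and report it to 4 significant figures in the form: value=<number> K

value=108.3 K

Q_s = Q / 3600 = 254.7 / 3600 = 0.07075 kg/s
Mean residence time: t_res = M/Q_s = 7.24 kg / 0.07075 kg/s = 102.332 s
Convert to SI: D = 0.0359 m, h = 0.00894 m, N = 202.8/60 = 3.38 rev/s
γ̇ = π·D·N / h = π · 0.0359 · 3.38 / 0.00894 = 42.6406 s⁻¹
ΔT = η·γ̇²·t_res / (ρ·cp) = 1417 · (42.6406)² · 102.332 / (1272 · 1913) = 108.349 K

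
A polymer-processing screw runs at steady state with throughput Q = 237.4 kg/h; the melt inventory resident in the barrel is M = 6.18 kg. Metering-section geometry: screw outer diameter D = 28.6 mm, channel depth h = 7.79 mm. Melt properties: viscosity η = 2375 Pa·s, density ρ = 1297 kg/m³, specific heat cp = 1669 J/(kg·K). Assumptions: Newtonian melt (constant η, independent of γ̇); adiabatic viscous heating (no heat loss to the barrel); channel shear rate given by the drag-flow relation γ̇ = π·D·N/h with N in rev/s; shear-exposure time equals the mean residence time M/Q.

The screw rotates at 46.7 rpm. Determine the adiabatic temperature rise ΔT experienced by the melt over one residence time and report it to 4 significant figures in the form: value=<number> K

value=8.286 K

Q_s = Q / 3600 = 237.4 / 3600 = 0.0659444 kg/s
Mean residence time: t_res = M/Q_s = 6.18 kg / 0.0659444 kg/s = 93.7152 s
D = 28.6 mm = 0.0286 m;  h = 7.79 mm = 0.00779 m;  N = 46.7 rpm / 60 = 0.778333 rev/s
γ̇ = π D N / h = (π)(0.0286)(0.778333) / 0.00779 = 8.97727 s⁻¹
ΔT = η·γ̇²·t_res / (ρ·cp) = 2375 · (8.97727)² · 93.7152 / (1297 · 1669) = 8.2864 K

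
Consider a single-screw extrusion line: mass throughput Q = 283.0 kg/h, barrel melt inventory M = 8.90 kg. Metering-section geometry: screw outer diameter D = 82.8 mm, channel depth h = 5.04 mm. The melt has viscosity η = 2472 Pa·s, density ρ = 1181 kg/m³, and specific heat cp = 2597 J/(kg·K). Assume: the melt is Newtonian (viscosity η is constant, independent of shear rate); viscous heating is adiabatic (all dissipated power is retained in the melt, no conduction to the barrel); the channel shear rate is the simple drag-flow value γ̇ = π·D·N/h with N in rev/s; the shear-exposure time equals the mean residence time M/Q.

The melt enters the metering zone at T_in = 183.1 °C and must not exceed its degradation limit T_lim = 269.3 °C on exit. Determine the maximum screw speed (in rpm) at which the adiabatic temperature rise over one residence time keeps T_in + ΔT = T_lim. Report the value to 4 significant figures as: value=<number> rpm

value=35.73 rpm

Q_s = Q / 3600 = 283.0 / 3600 = 0.0786111 kg/s
t_res = M / Q_s = 8.90 ÷ 0.0786111 = 113.216 s
D = 82.8 mm = 0.0828 m;  h = 5.04 mm = 0.00504 m
ΔT_a = T_lim − T_in = 269.3 °C − 183.1 °C = 86.2 K
Invert ΔT = ηγ̇²t_res/(ρcp) for γ̇: γ̇_max² = ΔT_a ρ cp / (η t_res) = 86.2·1181·2597 / (2472·113.216) = 944.658 s⁻²
γ̇_max = √944.658 = 30.7353 s⁻¹
Solve γ̇ = πDN/h for N: N_max = γ̇_max·h/(π·D) = 30.7353 × 0.00504 / (π × 0.0828) = 0.595508 rev/s = 35.7305 rpm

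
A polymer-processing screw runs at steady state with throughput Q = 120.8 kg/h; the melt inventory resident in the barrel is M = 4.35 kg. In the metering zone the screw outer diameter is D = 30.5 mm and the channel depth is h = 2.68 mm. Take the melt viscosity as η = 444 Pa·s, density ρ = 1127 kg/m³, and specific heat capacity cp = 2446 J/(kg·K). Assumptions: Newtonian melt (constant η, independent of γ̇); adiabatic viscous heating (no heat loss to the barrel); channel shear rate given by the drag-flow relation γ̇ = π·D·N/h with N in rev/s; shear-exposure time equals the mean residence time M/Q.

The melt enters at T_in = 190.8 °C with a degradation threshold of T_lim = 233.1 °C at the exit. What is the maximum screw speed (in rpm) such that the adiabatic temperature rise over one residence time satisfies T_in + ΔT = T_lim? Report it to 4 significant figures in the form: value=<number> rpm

Q_s = Q / 3600 = 120.8 / 3600 = 0.0335556 kg/s
t_res = M / Q_s = 4.35 / 0.0335556 = 129.636 s
Convert to metres: D = 0.0305 m, h = 0.00268 m
ΔT_a = T_lim − T_in = 233.1 − 190.8 = 42.3 K
γ̇_max² = ΔT_a·ρ·cp/(η·t_res) = 42.3·1127·2446/(444·129.636) = 2025.88 s⁻²
Take the square root: γ̇_max = √(2025.88) = 45.0097 s⁻¹
N_max = γ̇_max·h / (π·D) = 45.0097 · 0.00268 / (π · 0.0305) = 1.2589 rev/s = 75.5341 rpm

value=75.53 rpm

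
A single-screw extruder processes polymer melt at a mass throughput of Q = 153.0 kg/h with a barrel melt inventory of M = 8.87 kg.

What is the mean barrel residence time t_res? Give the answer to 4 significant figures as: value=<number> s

value=208.7 s

Q_s = Q / 3600 = 153.0 / 3600 = 0.0425 kg/s
t_res = M / Q_s = 8.87 / 0.0425 = 208.706 s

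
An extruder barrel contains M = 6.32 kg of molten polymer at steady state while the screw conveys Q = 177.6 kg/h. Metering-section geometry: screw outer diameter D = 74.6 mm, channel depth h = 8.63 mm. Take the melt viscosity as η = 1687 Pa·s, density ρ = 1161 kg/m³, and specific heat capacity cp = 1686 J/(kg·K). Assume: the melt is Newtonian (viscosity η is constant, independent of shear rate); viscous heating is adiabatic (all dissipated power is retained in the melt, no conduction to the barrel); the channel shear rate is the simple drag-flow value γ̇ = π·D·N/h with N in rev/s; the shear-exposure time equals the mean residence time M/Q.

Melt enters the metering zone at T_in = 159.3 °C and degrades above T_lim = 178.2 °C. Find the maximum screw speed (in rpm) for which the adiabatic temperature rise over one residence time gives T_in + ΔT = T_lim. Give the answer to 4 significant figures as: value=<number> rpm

Throughput in SI: Q_s = 177.6 kg/h ÷ 3600 s/h = 0.0493333 kg/s
t_res = M / Q_s = 6.32 ÷ 0.0493333 = 128.108 s
Geometry in SI: D = 74.6 mm → 0.0746 m, h = 8.63 mm → 0.00863 m
ΔT_a = T_lim − T_in = 178.2 − 159.3 = 18.9 K
Invert ΔT = ηγ̇²t_res/(ρcp) for γ̇: γ̇_max² = ΔT_a ρ cp / (η t_res) = 18.9·1161·1686 / (1687·128.108) = 171.183 s⁻²
γ̇_max = √171.183 = 13.0837 s⁻¹
N_max = γ̇_max h / (πD) = 13.0837·0.00863/(π·0.0746) = 0.481784 rev/s → ×60 = 28.907 rpm

value=28.91 rpm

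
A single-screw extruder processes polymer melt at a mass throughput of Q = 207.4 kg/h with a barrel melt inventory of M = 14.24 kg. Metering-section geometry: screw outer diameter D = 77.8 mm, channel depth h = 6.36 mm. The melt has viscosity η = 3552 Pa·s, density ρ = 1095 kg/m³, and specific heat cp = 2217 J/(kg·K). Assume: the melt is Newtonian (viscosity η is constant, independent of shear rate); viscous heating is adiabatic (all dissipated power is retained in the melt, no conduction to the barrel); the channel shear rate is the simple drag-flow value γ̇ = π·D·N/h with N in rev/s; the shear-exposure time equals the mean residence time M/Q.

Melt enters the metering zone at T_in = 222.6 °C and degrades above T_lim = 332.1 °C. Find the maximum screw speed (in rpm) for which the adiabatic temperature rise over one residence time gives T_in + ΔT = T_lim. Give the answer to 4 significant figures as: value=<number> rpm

Convert throughput: Q = 207.4 kg/h = 207.4/3600 = 0.0576111 kg/s
t_res = M / Q_s = 14.24 ÷ 0.0576111 = 247.175 s
Geometry in SI: D = 77.8 mm → 0.0778 m, h = 6.36 mm → 0.00636 m
Allowable rise: ΔT_a = T_lim − T_in = 332.1 − 222.6 = 109.5 K
γ̇_max² = ΔT_a·ρ·cp/(η·t_res) = 109.5·1095·2217/(3552·247.175) = 302.773 s⁻²
γ̇_max = √302.773 = 17.4004 s⁻¹
Solve γ̇ = πDN/h for N: N_max = γ̇_max·h/(π·D) = 17.4004 × 0.00636 / (π × 0.0778) = 0.452779 rev/s = 27.1667 rpm

value=27.17 rpm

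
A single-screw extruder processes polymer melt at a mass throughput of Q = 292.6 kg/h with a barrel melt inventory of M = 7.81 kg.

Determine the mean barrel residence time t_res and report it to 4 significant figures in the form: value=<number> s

value=96.09 s

Throughput in SI: Q_s = 292.6 kg/h ÷ 3600 s/h = 0.0812778 kg/s
t_res = M / Q_s = 7.81 / 0.0812778 = 96.0902 s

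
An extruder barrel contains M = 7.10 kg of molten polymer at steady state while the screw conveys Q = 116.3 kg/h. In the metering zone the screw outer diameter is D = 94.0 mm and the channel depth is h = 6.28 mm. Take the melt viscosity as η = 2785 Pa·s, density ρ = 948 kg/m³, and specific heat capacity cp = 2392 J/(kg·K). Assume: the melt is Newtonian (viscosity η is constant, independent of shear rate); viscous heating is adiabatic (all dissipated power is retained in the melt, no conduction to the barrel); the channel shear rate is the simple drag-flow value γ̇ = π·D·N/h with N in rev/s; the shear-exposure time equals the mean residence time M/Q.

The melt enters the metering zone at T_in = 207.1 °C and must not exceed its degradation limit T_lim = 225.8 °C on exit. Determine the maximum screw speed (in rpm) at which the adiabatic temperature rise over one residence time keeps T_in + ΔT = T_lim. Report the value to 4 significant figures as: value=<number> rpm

Q_s = Q / 3600 = 116.3 / 3600 = 0.0323056 kg/s
t_res = M / Q_s = 7.10 / 0.0323056 = 219.776 s
D = 94.0 mm = 0.094 m;  h = 6.28 mm = 0.00628 m
ΔT_a = T_lim − T_in = 225.8 °C − 207.1 °C = 18.7 K
γ̇_max² = ΔT_a·ρ·cp/(η·t_res) = 18.7·948·2392/(2785·219.776) = 69.2795 s⁻²
γ̇_max = sqrt(69.2795) = 8.32343 s⁻¹
N_max = γ̇_max h / (πD) = 8.32343·0.00628/(π·0.094) = 0.177005 rev/s → ×60 = 10.6203 rpm

value=10.62 rpm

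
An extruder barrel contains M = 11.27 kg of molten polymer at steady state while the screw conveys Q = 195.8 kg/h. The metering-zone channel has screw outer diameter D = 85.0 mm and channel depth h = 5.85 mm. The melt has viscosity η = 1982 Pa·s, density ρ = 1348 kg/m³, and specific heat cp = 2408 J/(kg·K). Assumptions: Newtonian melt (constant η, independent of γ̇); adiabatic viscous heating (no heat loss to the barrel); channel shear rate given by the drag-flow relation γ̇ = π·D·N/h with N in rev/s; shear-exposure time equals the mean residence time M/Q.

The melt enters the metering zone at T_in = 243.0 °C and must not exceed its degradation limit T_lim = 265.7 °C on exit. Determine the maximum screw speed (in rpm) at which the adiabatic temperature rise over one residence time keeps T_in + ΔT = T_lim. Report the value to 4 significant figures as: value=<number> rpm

Convert throughput: Q = 195.8 kg/h = 195.8/3600 = 0.0543889 kg/s
t_res = M / Q_s = 11.27 ÷ 0.0543889 = 207.211 s
Geometry in SI: D = 85.0 mm → 0.085 m, h = 5.85 mm → 0.00585 m
ΔT_a = T_lim − T_in = 265.7 − 243.0 = 22.7 K
γ̇_max² = ΔT_a·ρ·cp/(η·t_res) = 22.7·1348·2408/(1982·207.211) = 179.413 s⁻²
γ̇_max = sqrt(179.413) = 13.3945 s⁻¹
Solve γ̇ = πDN/h for N: N_max = γ̇_max·h/(π·D) = 13.3945 × 0.00585 / (π × 0.085) = 0.293437 rev/s = 17.6062 rpm

value=17.61 rpm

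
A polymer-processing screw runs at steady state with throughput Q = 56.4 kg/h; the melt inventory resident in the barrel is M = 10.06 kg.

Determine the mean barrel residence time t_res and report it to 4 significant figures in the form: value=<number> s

Throughput in SI: Q_s = 56.4 kg/h ÷ 3600 s/h = 0.0156667 kg/s
t_res = M / Q_s = 10.06 / 0.0156667 = 642.128 s

value=642.1 s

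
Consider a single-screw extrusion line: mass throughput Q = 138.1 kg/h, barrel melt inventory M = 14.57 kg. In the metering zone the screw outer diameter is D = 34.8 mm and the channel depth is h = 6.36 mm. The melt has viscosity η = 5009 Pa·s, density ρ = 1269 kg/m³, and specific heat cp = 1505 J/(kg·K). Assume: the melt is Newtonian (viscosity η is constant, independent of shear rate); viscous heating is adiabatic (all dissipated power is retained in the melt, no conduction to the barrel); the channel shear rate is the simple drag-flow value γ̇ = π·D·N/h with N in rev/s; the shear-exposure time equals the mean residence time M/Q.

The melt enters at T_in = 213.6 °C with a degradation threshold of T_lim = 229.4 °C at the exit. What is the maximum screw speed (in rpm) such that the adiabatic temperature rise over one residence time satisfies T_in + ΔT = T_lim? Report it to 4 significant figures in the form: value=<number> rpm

value=13.90 rpm

Q_s = Q / 3600 = 138.1 / 3600 = 0.0383611 kg/s
Mean residence time: t_res = M/Q_s = 14.57 kg / 0.0383611 kg/s = 379.812 s
Convert to metres: D = 0.0348 m, h = 0.00636 m
Allowable rise: ΔT_a = T_lim − T_in = 229.4 − 213.6 = 15.8 K
Invert ΔT = ηγ̇²t_res/(ρcp) for γ̇: γ̇_max² = ΔT_a ρ cp / (η t_res) = 15.8·1269·1505 / (5009·379.812) = 15.8612 s⁻²
γ̇_max = √15.8612 = 3.98261 s⁻¹
N_max = γ̇_max h / (πD) = 3.98261·0.00636/(π·0.0348) = 0.231684 rev/s → ×60 = 13.901 rpm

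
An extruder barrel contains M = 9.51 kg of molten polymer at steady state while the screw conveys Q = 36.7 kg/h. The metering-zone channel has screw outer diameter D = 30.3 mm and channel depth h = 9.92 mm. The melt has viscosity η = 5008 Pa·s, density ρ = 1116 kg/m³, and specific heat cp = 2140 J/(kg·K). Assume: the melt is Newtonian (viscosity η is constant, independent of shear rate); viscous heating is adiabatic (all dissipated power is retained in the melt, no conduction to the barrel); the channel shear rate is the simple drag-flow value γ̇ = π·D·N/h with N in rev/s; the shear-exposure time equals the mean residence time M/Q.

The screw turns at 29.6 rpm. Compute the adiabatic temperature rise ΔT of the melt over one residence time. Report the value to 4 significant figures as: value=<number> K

Throughput in SI: Q_s = 36.7 kg/h ÷ 3600 s/h = 0.0101944 kg/s
t_res = M / Q_s = 9.51 ÷ 0.0101944 = 932.861 s
D = 30.3 mm = 0.0303 m;  h = 9.92 mm = 0.00992 m;  N = 29.6 rpm / 60 = 0.493333 rev/s
Shear rate: γ̇ = πDN/h = π·0.0303·0.493333/0.00992 = 4.73392 s⁻¹
Adiabatic rise: ΔT = η γ̇² t_res / (ρ cp) = 5008·(4.73392)²·932.861 / (1116·2140) = 43.8375 K

value=43.84 K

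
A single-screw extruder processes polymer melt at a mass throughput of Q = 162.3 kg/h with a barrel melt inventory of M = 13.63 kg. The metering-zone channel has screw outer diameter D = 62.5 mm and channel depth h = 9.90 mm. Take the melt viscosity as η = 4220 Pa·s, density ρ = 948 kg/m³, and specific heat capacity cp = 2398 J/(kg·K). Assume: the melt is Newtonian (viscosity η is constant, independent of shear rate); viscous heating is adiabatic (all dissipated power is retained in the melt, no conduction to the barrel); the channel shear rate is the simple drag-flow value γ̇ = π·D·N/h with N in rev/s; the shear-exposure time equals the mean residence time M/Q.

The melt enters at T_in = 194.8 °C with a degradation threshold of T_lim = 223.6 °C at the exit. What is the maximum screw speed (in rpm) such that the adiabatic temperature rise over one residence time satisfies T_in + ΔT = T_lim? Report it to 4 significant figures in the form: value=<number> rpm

value=21.67 rpm

Q_s = Q / 3600 = 162.3 / 3600 = 0.0450833 kg/s
t_res = M / Q_s = 13.63 ÷ 0.0450833 = 302.329 s
Geometry in SI: D = 62.5 mm → 0.0625 m, h = 9.90 mm → 0.0099 m
Allowable rise: ΔT_a = T_lim − T_in = 223.6 − 194.8 = 28.8 K
γ̇_max² = ΔT_a·ρ·cp / (η·t_res) = [28.8 × 948 × 2398] / [4220 × 302.329] = 51.3166 s⁻²
γ̇_max = sqrt(51.3166) = 7.16356 s⁻¹
N_max = γ̇_max·h / (π·D) = 7.16356 · 0.0099 / (π · 0.0625) = 0.361189 rev/s = 21.6713 rpm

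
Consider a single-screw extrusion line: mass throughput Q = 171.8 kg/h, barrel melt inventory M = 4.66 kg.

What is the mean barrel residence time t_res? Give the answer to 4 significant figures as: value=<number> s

Convert throughput: Q = 171.8 kg/h = 171.8/3600 = 0.0477222 kg/s
Mean residence time: t_res = M/Q_s = 4.66 kg / 0.0477222 kg/s = 97.6484 s

value=97.65 s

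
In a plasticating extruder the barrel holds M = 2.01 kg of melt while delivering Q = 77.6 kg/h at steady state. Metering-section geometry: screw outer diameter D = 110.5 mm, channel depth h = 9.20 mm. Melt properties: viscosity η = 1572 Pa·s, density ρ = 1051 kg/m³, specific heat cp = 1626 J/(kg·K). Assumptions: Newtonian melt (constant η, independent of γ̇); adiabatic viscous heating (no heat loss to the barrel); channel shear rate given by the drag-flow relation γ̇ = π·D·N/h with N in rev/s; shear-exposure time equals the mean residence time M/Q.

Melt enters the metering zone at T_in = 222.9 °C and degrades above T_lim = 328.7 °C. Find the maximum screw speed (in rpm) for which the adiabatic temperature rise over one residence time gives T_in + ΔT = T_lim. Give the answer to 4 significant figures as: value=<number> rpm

Convert throughput: Q = 77.6 kg/h = 77.6/3600 = 0.0215556 kg/s
t_res = M / Q_s = 2.01 / 0.0215556 = 93.2474 s
Geometry in SI: D = 110.5 mm → 0.1105 m, h = 9.20 mm → 0.0092 m
ΔT_a = T_lim − T_in = 328.7 − 222.9 = 105.8 K
γ̇_max² = ΔT_a·ρ·cp/(η·t_res) = 105.8·1051·1626/(1572·93.2474) = 1233.44 s⁻²
γ̇_max = √1233.44 = 35.1204 s⁻¹
Solve γ̇ = πDN/h for N: N_max = γ̇_max·h/(π·D) = 35.1204 × 0.0092 / (π × 0.1105) = 0.930755 rev/s = 55.8453 rpm

value=55.85 rpm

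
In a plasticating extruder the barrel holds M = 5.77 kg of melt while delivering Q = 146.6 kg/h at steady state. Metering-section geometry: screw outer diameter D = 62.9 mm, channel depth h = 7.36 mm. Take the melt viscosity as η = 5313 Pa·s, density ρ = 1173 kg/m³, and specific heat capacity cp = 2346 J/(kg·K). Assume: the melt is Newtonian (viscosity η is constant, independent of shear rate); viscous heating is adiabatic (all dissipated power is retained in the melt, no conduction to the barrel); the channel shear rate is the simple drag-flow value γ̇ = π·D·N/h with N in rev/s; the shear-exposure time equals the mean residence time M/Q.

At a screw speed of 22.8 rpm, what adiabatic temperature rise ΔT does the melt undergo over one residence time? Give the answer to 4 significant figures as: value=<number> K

value=28.48 K

Q_s = Q / 3600 = 146.6 / 3600 = 0.0407222 kg/s
t_res = M / Q_s = 5.77 ÷ 0.0407222 = 141.692 s
Convert to SI: D = 0.0629 m, h = 0.00736 m, N = 22.8/60 = 0.38 rev/s
γ̇ = π D N / h = (π)(0.0629)(0.38) / 0.00736 = 10.2025 s⁻¹
ΔT = η·γ̇²·t_res / (ρ·cp) = 5313 · (10.2025)² · 141.692 / (1173 · 2346) = 28.4755 K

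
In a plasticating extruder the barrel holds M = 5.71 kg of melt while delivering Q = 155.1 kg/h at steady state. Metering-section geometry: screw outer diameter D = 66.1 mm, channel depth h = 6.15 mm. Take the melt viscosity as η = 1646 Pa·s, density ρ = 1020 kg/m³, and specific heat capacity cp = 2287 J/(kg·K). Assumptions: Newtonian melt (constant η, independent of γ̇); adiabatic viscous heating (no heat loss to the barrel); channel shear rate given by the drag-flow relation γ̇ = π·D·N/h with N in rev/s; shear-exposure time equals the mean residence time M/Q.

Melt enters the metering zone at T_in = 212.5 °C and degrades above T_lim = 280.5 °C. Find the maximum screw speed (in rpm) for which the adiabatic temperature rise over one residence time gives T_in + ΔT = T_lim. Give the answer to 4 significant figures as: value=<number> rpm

Convert throughput: Q = 155.1 kg/h = 155.1/3600 = 0.0430833 kg/s
t_res = M / Q_s = 5.71 / 0.0430833 = 132.534 s
D = 66.1 mm = 0.0661 m;  h = 6.15 mm = 0.00615 m
Allowable rise: ΔT_a = T_lim − T_in = 280.5 − 212.5 = 68 K
γ̇_max² = ΔT_a·ρ·cp / (η·t_res) = [68 × 1020 × 2287] / [1646 × 132.534] = 727.141 s⁻²
γ̇_max = √727.141 = 26.9656 s⁻¹
N_max = γ̇_max h / (πD) = 26.9656·0.00615/(π·0.0661) = 0.798607 rev/s → ×60 = 47.9164 rpm

value=47.92 rpm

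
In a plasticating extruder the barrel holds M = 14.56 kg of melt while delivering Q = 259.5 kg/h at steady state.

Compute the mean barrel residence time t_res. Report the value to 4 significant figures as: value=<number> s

Convert throughput: Q = 259.5 kg/h = 259.5/3600 = 0.0720833 kg/s
t_res = M / Q_s = 14.56 ÷ 0.0720833 = 201.988 s

value=202.0 s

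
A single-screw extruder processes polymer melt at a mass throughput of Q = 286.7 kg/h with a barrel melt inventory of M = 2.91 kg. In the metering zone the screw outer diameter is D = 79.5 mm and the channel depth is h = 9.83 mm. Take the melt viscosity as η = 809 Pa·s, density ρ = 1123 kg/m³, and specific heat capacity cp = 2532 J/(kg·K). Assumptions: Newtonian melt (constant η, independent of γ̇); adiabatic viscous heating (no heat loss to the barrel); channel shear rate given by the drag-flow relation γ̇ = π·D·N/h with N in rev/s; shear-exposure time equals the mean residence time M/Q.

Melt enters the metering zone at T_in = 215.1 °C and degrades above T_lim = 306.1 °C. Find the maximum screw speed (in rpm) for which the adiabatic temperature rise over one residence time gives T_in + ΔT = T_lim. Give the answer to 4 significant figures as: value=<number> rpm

value=220.9 rpm

Convert throughput: Q = 286.7 kg/h = 286.7/3600 = 0.0796389 kg/s
t_res = M / Q_s = 2.91 ÷ 0.0796389 = 36.5399 s
Convert to metres: D = 0.0795 m, h = 0.00983 m
ΔT_a = T_lim − T_in = 306.1 °C − 215.1 °C = 91 K
γ̇_max² = ΔT_a·ρ·cp/(η·t_res) = 91·1123·2532/(809·36.5399) = 8753.23 s⁻²
Take the square root: γ̇_max = √(8753.23) = 93.5587 s⁻¹
N_max = γ̇_max·h / (π·D) = 93.5587 · 0.00983 / (π · 0.0795) = 3.68231 rev/s = 220.939 rpm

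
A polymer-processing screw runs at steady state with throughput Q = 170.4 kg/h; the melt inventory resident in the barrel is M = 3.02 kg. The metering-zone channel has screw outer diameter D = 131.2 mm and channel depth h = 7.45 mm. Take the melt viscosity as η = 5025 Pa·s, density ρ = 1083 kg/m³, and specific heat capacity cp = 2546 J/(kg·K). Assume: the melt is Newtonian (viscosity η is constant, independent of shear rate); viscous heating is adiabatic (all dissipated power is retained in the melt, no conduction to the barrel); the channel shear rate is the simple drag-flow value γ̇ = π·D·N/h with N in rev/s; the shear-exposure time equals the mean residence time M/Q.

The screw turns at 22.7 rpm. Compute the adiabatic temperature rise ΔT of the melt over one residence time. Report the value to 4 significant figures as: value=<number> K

Throughput in SI: Q_s = 170.4 kg/h ÷ 3600 s/h = 0.0473333 kg/s
t_res = M / Q_s = 3.02 ÷ 0.0473333 = 63.8028 s
Convert to SI: D = 0.1312 m, h = 0.00745 m, N = 22.7/60 = 0.378333 rev/s
γ̇ = π D N / h = (π)(0.1312)(0.378333) / 0.00745 = 20.9316 s⁻¹
ΔT = η·γ̇²·t_res/(ρ·cp) = [5025 × 20.9316² × 63.8028] / [1083 × 2546] = 50.944 K

value=50.94 K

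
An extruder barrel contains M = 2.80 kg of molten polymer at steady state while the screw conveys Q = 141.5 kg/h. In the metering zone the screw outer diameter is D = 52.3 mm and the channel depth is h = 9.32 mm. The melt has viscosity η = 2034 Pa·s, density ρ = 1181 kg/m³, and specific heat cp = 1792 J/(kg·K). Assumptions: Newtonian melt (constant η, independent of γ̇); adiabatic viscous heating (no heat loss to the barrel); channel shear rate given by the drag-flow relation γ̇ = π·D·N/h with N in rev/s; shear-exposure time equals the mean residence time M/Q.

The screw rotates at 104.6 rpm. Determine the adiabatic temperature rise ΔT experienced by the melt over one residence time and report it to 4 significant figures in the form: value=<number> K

value=64.67 K

Q_s = Q / 3600 = 141.5 / 3600 = 0.0393056 kg/s
Mean residence time: t_res = M/Q_s = 2.80 kg / 0.0393056 kg/s = 71.2367 s
Geometry in metres: D = 52.3 mm → 0.0523 m, h = 9.32 mm → 0.00932 m; screw speed N = 104.6 rpm = 1.74333 rev/s
Shear rate: γ̇ = πDN/h = π·0.0523·1.74333/0.00932 = 30.7338 s⁻¹
Adiabatic rise: ΔT = η γ̇² t_res / (ρ cp) = 2034·(30.7338)²·71.2367 / (1181·1792) = 64.6695 K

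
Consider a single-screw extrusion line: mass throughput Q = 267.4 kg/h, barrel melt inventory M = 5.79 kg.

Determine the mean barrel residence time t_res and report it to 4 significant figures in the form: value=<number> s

Q_s = Q / 3600 = 267.4 / 3600 = 0.0742778 kg/s
t_res = M / Q_s = 5.79 ÷ 0.0742778 = 77.9506 s

value=77.95 s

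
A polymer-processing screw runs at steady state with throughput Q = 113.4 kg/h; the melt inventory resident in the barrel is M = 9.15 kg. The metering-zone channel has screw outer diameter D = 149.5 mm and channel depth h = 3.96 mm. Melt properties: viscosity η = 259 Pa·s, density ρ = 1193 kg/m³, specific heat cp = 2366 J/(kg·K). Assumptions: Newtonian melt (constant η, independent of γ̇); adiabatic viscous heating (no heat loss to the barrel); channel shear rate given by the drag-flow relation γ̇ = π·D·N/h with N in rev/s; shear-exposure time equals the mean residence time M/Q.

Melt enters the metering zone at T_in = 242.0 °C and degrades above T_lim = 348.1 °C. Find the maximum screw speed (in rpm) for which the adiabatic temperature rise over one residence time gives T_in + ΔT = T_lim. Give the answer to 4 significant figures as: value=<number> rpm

Q_s = Q / 3600 = 113.4 / 3600 = 0.0315 kg/s
Mean residence time: t_res = M/Q_s = 9.15 kg / 0.0315 kg/s = 290.476 s
Geometry in SI: D = 149.5 mm → 0.1495 m, h = 3.96 mm → 0.00396 m
ΔT_a = T_lim − T_in = 348.1 °C − 242.0 °C = 106.1 K
γ̇_max² = ΔT_a·ρ·cp/(η·t_res) = 106.1·1193·2366/(259·290.476) = 3980.71 s⁻²
γ̇_max = sqrt(3980.71) = 63.0928 s⁻¹
N_max = γ̇_max h / (πD) = 63.0928·0.00396/(π·0.1495) = 0.531966 rev/s → ×60 = 31.918 rpm

value=31.92 rpm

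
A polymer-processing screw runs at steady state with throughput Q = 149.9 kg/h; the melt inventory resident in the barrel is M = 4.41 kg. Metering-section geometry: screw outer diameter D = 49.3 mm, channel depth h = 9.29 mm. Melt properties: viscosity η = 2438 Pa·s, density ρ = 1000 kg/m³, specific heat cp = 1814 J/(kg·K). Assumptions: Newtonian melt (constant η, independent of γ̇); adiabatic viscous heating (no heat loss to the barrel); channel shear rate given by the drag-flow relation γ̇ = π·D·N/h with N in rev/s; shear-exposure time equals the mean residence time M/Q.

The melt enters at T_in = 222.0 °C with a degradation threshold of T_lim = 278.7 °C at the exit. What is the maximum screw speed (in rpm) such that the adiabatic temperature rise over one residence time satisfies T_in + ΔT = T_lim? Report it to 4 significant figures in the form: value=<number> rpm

Throughput in SI: Q_s = 149.9 kg/h ÷ 3600 s/h = 0.0416389 kg/s
Mean residence time: t_res = M/Q_s = 4.41 kg / 0.0416389 kg/s = 105.911 s
Convert to metres: D = 0.0493 m, h = 0.00929 m
ΔT_a = T_lim − T_in = 278.7 °C − 222.0 °C = 56.7 K
γ̇_max² = ΔT_a·ρ·cp / (η·t_res) = [56.7 × 1000 × 1814] / [2438 × 105.911] = 398.334 s⁻²
γ̇_max = √398.334 = 19.9583 s⁻¹
Solve γ̇ = πDN/h for N: N_max = γ̇_max·h/(π·D) = 19.9583 × 0.00929 / (π × 0.0493) = 1.19713 rev/s = 71.828 rpm

value=71.83 rpm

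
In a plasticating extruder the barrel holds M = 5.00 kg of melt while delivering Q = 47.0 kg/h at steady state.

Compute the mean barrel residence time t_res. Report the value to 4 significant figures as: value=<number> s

Q_s = Q / 3600 = 47.0 / 3600 = 0.0130556 kg/s
t_res = M / Q_s = 5.00 / 0.0130556 = 382.979 s

value=383.0 s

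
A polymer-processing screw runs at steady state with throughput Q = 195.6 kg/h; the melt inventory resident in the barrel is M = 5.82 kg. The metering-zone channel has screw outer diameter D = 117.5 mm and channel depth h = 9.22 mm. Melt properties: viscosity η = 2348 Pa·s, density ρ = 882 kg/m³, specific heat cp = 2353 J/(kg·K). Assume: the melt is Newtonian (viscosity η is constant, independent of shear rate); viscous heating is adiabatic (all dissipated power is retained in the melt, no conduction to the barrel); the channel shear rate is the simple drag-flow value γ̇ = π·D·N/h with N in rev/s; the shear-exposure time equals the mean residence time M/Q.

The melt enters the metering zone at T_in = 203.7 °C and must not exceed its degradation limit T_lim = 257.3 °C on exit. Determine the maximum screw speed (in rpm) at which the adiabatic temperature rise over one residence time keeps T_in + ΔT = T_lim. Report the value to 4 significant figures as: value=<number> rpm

value=31.52 rpm

Throughput in SI: Q_s = 195.6 kg/h ÷ 3600 s/h = 0.0543333 kg/s
t_res = M / Q_s = 5.82 ÷ 0.0543333 = 107.117 s
D = 117.5 mm = 0.1175 m;  h = 9.22 mm = 0.00922 m
ΔT_a = T_lim − T_in = 257.3 − 203.7 = 53.6 K
γ̇_max² = ΔT_a·ρ·cp/(η·t_res) = 53.6·882·2353/(2348·107.117) = 442.283 s⁻²
γ̇_max = sqrt(442.283) = 21.0305 s⁻¹
Solve γ̇ = πDN/h for N: N_max = γ̇_max·h/(π·D) = 21.0305 × 0.00922 / (π × 0.1175) = 0.525283 rev/s = 31.517 rpm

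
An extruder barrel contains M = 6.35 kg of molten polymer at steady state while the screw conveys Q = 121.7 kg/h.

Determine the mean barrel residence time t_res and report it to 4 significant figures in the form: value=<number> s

value=187.8 s

Convert throughput: Q = 121.7 kg/h = 121.7/3600 = 0.0338056 kg/s
t_res = M / Q_s = 6.35 / 0.0338056 = 187.839 s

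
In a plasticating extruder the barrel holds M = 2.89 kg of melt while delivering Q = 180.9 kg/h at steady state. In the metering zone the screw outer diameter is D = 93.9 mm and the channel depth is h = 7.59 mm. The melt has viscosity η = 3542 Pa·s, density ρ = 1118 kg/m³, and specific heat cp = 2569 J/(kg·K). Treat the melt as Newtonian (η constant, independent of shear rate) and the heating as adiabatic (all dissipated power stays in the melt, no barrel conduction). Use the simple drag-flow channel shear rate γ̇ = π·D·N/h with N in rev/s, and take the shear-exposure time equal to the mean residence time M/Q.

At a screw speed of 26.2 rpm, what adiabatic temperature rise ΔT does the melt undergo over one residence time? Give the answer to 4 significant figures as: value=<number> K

value=20.43 K

Convert throughput: Q = 180.9 kg/h = 180.9/3600 = 0.05025 kg/s
Mean residence time: t_res = M/Q_s = 2.89 kg / 0.05025 kg/s = 57.5124 s
Convert to SI: D = 0.0939 m, h = 0.00759 m, N = 26.2/60 = 0.436667 rev/s
Shear rate: γ̇ = πDN/h = π·0.0939·0.436667/0.00759 = 16.9716 s⁻¹
ΔT = η·γ̇²·t_res/(ρ·cp) = [3542 × 16.9716² × 57.5124] / [1118 × 2569] = 20.4292 K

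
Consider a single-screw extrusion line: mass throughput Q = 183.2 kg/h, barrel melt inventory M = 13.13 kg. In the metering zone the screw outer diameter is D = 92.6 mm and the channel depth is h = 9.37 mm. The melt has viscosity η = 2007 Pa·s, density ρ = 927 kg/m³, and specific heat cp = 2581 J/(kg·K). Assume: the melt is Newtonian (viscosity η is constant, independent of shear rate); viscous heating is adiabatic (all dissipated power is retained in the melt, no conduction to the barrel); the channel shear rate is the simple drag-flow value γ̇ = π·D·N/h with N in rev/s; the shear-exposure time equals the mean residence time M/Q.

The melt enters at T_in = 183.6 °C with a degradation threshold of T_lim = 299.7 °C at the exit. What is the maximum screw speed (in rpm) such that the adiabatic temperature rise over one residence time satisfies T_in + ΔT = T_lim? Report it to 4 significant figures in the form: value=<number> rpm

value=44.76 rpm

Convert throughput: Q = 183.2 kg/h = 183.2/3600 = 0.0508889 kg/s
t_res = M / Q_s = 13.13 / 0.0508889 = 258.013 s
Geometry in SI: D = 92.6 mm → 0.0926 m, h = 9.37 mm → 0.00937 m
ΔT_a = T_lim − T_in = 299.7 − 183.6 = 116.1 K
γ̇_max² = ΔT_a·ρ·cp / (η·t_res) = [116.1 × 927 × 2581] / [2007 × 258.013] = 536.427 s⁻²
γ̇_max = sqrt(536.427) = 23.1609 s⁻¹
N_max = γ̇_max h / (πD) = 23.1609·0.00937/(π·0.0926) = 0.745992 rev/s → ×60 = 44.7595 rpm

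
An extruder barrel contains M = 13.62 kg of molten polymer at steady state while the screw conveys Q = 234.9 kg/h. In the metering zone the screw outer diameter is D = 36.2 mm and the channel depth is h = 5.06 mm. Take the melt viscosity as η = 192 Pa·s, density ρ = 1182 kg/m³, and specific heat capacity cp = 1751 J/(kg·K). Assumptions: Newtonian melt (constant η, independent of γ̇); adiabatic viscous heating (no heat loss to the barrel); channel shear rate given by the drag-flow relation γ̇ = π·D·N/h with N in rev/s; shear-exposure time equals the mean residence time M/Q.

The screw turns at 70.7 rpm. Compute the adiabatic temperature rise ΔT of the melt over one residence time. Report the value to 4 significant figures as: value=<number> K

Convert throughput: Q = 234.9 kg/h = 234.9/3600 = 0.06525 kg/s
Mean residence time: t_res = M/Q_s = 13.62 kg / 0.06525 kg/s = 208.736 s
D = 36.2 mm = 0.0362 m;  h = 5.06 mm = 0.00506 m;  N = 70.7 rpm / 60 = 1.17833 rev/s
γ̇ = π·D·N / h = π · 0.0362 · 1.17833 / 0.00506 = 26.4835 s⁻¹
ΔT = η·γ̇²·t_res/(ρ·cp) = [192 × 26.4835² × 208.736] / [1182 × 1751] = 13.5815 K

value=13.58 K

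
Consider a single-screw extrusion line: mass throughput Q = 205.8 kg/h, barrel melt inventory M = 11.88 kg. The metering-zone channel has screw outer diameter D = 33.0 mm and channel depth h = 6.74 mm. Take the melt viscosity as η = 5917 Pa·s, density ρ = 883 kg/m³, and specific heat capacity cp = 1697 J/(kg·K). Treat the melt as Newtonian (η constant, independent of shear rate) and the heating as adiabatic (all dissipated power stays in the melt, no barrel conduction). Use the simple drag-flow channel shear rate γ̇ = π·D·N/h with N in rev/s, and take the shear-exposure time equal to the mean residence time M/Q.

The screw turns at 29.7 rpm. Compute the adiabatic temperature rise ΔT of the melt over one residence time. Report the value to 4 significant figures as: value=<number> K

value=47.57 K

Q_s = Q / 3600 = 205.8 / 3600 = 0.0571667 kg/s
t_res = M / Q_s = 11.88 ÷ 0.0571667 = 207.813 s
D = 33.0 mm = 0.033 m;  h = 6.74 mm = 0.00674 m;  N = 29.7 rpm / 60 = 0.495 rev/s
Shear rate: γ̇ = πDN/h = π·0.033·0.495/0.00674 = 7.61393 s⁻¹
ΔT = η·γ̇²·t_res / (ρ·cp) = 5917 · (7.61393)² · 207.813 / (883 · 1697) = 47.5719 K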